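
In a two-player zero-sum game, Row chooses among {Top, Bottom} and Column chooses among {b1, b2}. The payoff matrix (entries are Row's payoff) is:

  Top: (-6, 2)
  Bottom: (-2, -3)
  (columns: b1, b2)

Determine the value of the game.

-22/9

Row minima: Top → -6, Bottom → -3; maximin = -3.
Column maxima: b1 → -2, b2 → 2; minimax = -2.
-3 ≠ -2, so there is no saddle point; optimal play is mixed.
Let Row play Top with probability p. Expected payoff against b1: (-6)p + (-2)(1−p) = −4p − 2; against b2: 2p + (-3)(1−p) = 5p − 3.
Setting these equal: −4p − 2 = 5p − 3 ⇒ −9p = -1 ⇒ p = 1/9, and the value is (-4)·(1/9) − 2 = -22/9.
For Column: with q = P(b1), equating Top's and Bottom's payoffs gives −8q + 2 = q − 3 ⇒ q = 5/9.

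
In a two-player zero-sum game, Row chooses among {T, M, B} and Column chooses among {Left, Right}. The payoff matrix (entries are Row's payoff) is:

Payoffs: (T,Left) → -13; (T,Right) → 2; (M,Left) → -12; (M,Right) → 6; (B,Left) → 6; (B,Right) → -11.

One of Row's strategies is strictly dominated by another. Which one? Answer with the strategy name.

T

M gives a strictly higher payoff than T against every column: -12 > -13, 6 > 2.
So T is strictly dominated and Row never plays it.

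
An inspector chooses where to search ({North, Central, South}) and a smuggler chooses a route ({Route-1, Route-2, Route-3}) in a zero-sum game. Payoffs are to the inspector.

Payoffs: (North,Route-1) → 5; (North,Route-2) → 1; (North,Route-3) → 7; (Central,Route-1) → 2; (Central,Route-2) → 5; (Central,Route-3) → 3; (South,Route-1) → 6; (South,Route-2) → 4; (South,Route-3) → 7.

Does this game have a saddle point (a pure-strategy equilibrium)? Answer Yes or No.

Row minima: North → 1, Central → 2, South → 4; maximin = 4.
Column maxima: Route-1 → 6, Route-2 → 5, Route-3 → 7; minimax = 5.
4 ≠ 5, so no pure-strategy equilibrium exists.

No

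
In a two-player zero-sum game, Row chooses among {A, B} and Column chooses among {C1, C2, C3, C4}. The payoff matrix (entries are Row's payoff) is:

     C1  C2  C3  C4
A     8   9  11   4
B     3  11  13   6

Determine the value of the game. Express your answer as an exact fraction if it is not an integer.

Row minima: A → 4, B → 3; maximin = 4.
Column maxima: C1 → 8, C2 → 11, C3 → 13, C4 → 6; minimax = 6.
4 ≠ 6, so there is no saddle point; optimal play is mixed.
C2 is strictly dominated by C1 (it gives Row strictly more in every row), so Column never plays it.
C3 is strictly dominated by C1 (it gives Row strictly more in every row), so Column never plays it.
On the remaining 2×2 (A, B vs C1, C4):
Let Row play A with probability p. Expected payoff against C1: 8p + 3(1−p) = 5p + 3; against C4: 4p + 6(1−p) = −2p + 6.
Setting these equal: 5p + 3 = −2p + 6 ⇒ 7p = 3 ⇒ p = 3/7, and the value is (5)·(3/7) + 3 = 36/7.
For Column: with q = P(C1), equating A's and B's payoffs gives 4q + 4 = −3q + 6 ⇒ q = 2/7.

36/7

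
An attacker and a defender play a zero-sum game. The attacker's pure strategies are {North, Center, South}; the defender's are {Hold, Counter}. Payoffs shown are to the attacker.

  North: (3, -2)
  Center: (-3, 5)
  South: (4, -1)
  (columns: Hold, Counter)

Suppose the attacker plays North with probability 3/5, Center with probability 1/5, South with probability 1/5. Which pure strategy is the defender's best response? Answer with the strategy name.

Counter

If the defender plays Hold, the attacker's expected payoff is (3/5)·3 + (1/5)·(-3) + (1/5)·4 = 2.
If the defender plays Counter, the attacker's expected payoff is (3/5)·(-2) + (1/5)·5 + (1/5)·(-1) = -2/5.
The defender minimizes the attacker's payoff; the smallest is -2/5, so the best response is Counter.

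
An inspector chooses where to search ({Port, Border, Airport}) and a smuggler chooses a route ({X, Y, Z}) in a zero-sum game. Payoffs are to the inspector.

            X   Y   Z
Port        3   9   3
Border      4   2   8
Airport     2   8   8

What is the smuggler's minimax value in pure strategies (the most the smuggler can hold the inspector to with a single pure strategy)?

Column maxima: X → 4, Y → 9, Z → 8.
The smallest of these is 4.

4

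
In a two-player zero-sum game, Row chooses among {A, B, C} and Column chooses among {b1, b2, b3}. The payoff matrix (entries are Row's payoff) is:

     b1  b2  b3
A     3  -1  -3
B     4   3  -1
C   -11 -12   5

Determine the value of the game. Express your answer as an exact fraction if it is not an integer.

1/7

Row minima: A → -3, B → -1, C → -12; maximin = -1.
Column maxima: b1 → 4, b2 → 3, b3 → 5; minimax = 3.
-1 ≠ 3, so there is no saddle point; optimal play is mixed.
A is strictly dominated by B, so Row never plays it.
b1 is strictly dominated by b2 (it gives Row strictly more in every row), so Column never plays it.
On the remaining 2×2 (B, C vs b2, b3):
Let Row play B with probability p. Expected payoff against b2: 3p + (-12)(1−p) = 15p − 12; against b3: (-1)p + 5(1−p) = −6p + 5.
Setting these equal: 15p − 12 = −6p + 5 ⇒ 21p = 17 ⇒ p = 17/21, and the value is (15)·(17/21) − 12 = 1/7.
For Column: with q = P(b2), equating B's and C's payoffs gives 4q − 1 = −17q + 5 ⇒ q = 2/7.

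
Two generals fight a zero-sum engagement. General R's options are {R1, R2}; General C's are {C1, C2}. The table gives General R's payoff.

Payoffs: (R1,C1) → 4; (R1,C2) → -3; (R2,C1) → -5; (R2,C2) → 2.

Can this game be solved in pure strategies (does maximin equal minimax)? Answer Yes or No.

Row minima: R1 → -3, R2 → -5; maximin = -3.
Column maxima: C1 → 4, C2 → 2; minimax = 2.
-3 ≠ 2, so no pure-strategy equilibrium exists.

No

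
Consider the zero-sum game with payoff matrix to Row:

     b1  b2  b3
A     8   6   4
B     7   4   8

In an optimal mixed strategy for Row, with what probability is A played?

2/3

Row minima: A → 4, B → 4; maximin = 4.
Column maxima: b1 → 8, b2 → 6, b3 → 8; minimax = 6.
4 ≠ 6, so there is no saddle point; optimal play is mixed.
b1 is strictly dominated by b2 (it gives Row strictly more in every row), so Column never plays it.
On the remaining 2×2 (A, B vs b2, b3):
Let Row play A with probability p. Expected payoff against b2: 6p + 4(1−p) = 2p + 4; against b3: 4p + 8(1−p) = −4p + 8.
Setting these equal: 2p + 4 = −4p + 8 ⇒ 6p = 4 ⇒ p = 2/3, and the value is (2)·(2/3) + 4 = 16/3.
For Column: with q = P(b2), equating A's and B's payoffs gives 2q + 4 = −4q + 8 ⇒ q = 2/3.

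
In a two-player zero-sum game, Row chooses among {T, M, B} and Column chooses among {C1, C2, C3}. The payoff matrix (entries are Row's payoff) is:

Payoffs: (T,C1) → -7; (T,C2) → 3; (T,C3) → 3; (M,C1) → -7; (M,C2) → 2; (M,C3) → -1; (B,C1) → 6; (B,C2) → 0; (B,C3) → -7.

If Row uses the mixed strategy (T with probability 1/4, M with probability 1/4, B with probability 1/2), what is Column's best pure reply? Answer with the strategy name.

If Column plays C1, Row's expected payoff is (1/4)·(-7) + (1/4)·(-7) + (1/2)·6 = -1/2.
If Column plays C2, Row's expected payoff is (1/4)·3 + (1/4)·2 + (1/2)·0 = 5/4.
If Column plays C3, Row's expected payoff is (1/4)·3 + (1/4)·(-1) + (1/2)·(-7) = -3.
Column minimizes Row's payoff; the smallest is -3, so the best response is C3.

C3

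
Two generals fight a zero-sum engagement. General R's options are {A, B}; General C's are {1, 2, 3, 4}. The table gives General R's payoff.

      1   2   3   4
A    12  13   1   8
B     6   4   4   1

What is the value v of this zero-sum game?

Row minima: A → 1, B → 1; maximin = 1.
Column maxima: 1 → 12, 2 → 13, 3 → 4, 4 → 8; minimax = 4.
1 ≠ 4, so there is no saddle point; optimal play is mixed.
1 is strictly dominated by 3 (it gives General R strictly more in every row), so General C never plays it.
2 is strictly dominated by 4 (it gives General R strictly more in every row), so General C never plays it.
On the remaining 2×2 (A, B vs 3, 4):
Let General R play A with probability p. Expected payoff against 3: 1p + 4(1−p) = −3p + 4; against 4: 8p + 1(1−p) = 7p + 1.
Setting these equal: −3p + 4 = 7p + 1 ⇒ −10p = -3 ⇒ p = 3/10, and the value is (-3)·(3/10) + 4 = 31/10.
For General C: with q = P(3), equating A's and B's payoffs gives −7q + 8 = 3q + 1 ⇒ q = 7/10.

31/10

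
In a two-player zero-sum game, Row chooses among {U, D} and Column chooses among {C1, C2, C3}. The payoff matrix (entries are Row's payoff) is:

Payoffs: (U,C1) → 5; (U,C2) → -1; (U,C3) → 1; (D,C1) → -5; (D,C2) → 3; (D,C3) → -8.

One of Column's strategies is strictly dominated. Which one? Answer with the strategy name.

C1

C3 holds Row's payoff strictly below C1 in every row: 1 < 5, -8 < -5.
So C1 is strictly dominated for Column.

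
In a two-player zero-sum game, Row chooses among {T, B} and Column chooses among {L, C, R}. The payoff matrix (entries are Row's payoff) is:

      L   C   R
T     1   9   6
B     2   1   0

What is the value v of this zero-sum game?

Row minima: T → 1, B → 0; maximin = 1.
Column maxima: L → 2, C → 9, R → 6; minimax = 2.
1 ≠ 2, so there is no saddle point; optimal play is mixed.
C is strictly dominated by R (it gives Row strictly more in every row), so Column never plays it.
On the remaining 2×2 (T, B vs L, R):
Let Row play T with probability p. Expected payoff against L: 1p + 2(1−p) = −p + 2; against R: 6p + 0(1−p) = 6p.
Setting these equal: −p + 2 = 6p ⇒ −7p = -2 ⇒ p = 2/7, and the value is (-1)·(2/7) + 2 = 12/7.
For Column: with q = P(L), equating T's and B's payoffs gives −5q + 6 = 2q ⇒ q = 6/7.

12/7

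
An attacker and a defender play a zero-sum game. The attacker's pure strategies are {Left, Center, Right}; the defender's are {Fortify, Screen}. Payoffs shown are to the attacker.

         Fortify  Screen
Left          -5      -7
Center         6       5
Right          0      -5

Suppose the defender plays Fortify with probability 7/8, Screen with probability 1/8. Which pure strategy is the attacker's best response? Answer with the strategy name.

Center

Expected payoff of Left: (7/8)·(-5) + (1/8)·(-7) = -21/4.
Expected payoff of Center: (7/8)·6 + (1/8)·5 = 47/8.
Expected payoff of Right: (7/8)·0 + (1/8)·(-5) = -5/8.
The largest is 47/8, so the attacker's best response is Center.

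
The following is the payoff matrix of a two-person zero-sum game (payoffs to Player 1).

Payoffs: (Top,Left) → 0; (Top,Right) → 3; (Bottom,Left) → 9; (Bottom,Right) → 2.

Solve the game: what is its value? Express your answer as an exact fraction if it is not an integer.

Row minima: Top → 0, Bottom → 2; maximin = 2.
Column maxima: Left → 9, Right → 3; minimax = 3.
2 ≠ 3, so there is no saddle point; optimal play is mixed.
Let Player 1 play Top with probability p. Expected payoff against Left: 0p + 9(1−p) = −9p + 9; against Right: 3p + 2(1−p) = p + 2.
Setting these equal: −9p + 9 = p + 2 ⇒ −10p = -7 ⇒ p = 7/10, and the value is (-9)·(7/10) + 9 = 27/10.
For Player 2: with q = P(Left), equating Top's and Bottom's payoffs gives −3q + 3 = 7q + 2 ⇒ q = 1/10.

27/10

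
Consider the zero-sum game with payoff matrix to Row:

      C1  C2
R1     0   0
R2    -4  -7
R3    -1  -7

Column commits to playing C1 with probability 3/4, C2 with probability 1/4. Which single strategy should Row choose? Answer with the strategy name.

Expected payoff of R1: (3/4)·0 + (1/4)·0 = 0.
Expected payoff of R2: (3/4)·(-4) + (1/4)·(-7) = -19/4.
Expected payoff of R3: (3/4)·(-1) + (1/4)·(-7) = -5/2.
The largest is 0, so Row's best response is R1.

R1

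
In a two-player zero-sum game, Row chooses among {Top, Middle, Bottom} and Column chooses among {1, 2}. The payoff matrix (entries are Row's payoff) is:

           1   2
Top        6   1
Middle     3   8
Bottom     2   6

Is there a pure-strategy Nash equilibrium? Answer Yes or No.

Row minima: Top → 1, Middle → 3, Bottom → 2; maximin = 3.
Column maxima: 1 → 6, 2 → 8; minimax = 6.
3 ≠ 6, so no pure-strategy equilibrium exists.

No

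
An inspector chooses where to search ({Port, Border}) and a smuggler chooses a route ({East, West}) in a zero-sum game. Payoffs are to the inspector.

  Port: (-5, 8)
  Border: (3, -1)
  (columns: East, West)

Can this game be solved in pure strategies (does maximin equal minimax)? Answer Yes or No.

Row minima: Port → -5, Border → -1; maximin = -1.
Column maxima: East → 3, West → 8; minimax = 3.
-1 ≠ 3, so no pure-strategy equilibrium exists.

No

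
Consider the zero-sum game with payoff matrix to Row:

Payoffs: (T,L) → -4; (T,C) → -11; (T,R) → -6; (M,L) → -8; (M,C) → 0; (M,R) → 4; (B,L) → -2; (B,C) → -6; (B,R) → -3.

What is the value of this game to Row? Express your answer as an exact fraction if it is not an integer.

Row minima: T → -11, M → -8, B → -6; maximin = -6.
Column maxima: L → -2, C → 0, R → 4; minimax = -2.
-6 ≠ -2, so there is no saddle point; optimal play is mixed.
T is strictly dominated by B, so Row never plays it.
R is strictly dominated by C (it gives Row strictly more in every row), so Column never plays it.
On the remaining 2×2 (M, B vs L, C):
Let Row play M with probability p. Expected payoff against L: (-8)p + (-2)(1−p) = −6p − 2; against C: 0p + (-6)(1−p) = 6p − 6.
Setting these equal: −6p − 2 = 6p − 6 ⇒ −12p = -4 ⇒ p = 1/3, and the value is (-6)·(1/3) − 2 = -4.
For Column: with q = P(L), equating M's and B's payoffs gives −8q = 4q − 6 ⇒ q = 1/2.

-4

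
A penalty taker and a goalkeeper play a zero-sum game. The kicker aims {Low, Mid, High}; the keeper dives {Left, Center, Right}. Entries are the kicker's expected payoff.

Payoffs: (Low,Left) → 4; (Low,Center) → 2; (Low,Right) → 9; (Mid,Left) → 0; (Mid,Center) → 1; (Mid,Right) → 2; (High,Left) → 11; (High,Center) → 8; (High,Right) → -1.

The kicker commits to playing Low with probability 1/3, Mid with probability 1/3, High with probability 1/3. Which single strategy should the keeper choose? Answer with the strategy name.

Right

If the keeper plays Left, the kicker's expected payoff is (1/3)·4 + (1/3)·0 + (1/3)·11 = 5.
If the keeper plays Center, the kicker's expected payoff is (1/3)·2 + (1/3)·1 + (1/3)·8 = 11/3.
If the keeper plays Right, the kicker's expected payoff is (1/3)·9 + (1/3)·2 + (1/3)·(-1) = 10/3.
The keeper minimizes the kicker's payoff; the smallest is 10/3, so the best response is Right.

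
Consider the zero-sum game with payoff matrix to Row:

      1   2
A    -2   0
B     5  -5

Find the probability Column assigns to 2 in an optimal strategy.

Row minima: A → -2, B → -5; maximin = -2.
Column maxima: 1 → 5, 2 → 0; minimax = 0.
-2 ≠ 0, so there is no saddle point; optimal play is mixed.
Let Row play A with probability p. Expected payoff against 1: (-2)p + 5(1−p) = −7p + 5; against 2: 0p + (-5)(1−p) = 5p − 5.
Setting these equal: −7p + 5 = 5p − 5 ⇒ −12p = -10 ⇒ p = 5/6, and the value is (-7)·(5/6) + 5 = -5/6.
For Column: with q = P(1), equating A's and B's payoffs gives −2q = 10q − 5 ⇒ q = 5/12.

7/12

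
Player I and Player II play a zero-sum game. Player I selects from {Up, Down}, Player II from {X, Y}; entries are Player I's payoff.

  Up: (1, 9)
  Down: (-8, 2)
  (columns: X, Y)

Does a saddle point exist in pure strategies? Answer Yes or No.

Row minima: Up → 1, Down → -8; maximin = 1.
Column maxima: X → 1, Y → 9; minimax = 1.
maximin = minimax = 1, so a saddle point exists.

Yes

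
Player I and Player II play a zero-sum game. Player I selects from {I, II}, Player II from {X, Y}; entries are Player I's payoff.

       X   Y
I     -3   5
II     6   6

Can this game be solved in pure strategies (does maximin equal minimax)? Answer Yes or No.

Row minima: I → -3, II → 6; maximin = 6.
Column maxima: X → 6, Y → 6; minimax = 6.
maximin = minimax = 6, so a saddle point exists.

Yes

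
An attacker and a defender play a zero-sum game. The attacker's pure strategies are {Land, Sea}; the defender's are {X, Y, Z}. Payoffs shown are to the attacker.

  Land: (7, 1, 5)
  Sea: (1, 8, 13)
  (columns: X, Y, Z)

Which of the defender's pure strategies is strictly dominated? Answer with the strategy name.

Y holds the attacker's payoff strictly below Z in every row: 1 < 5, 8 < 13.
So Z is strictly dominated for the defender.

Z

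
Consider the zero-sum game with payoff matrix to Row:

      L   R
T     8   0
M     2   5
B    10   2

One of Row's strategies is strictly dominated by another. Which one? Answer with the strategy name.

T

B gives a strictly higher payoff than T against every column: 10 > 8, 2 > 0.
So T is strictly dominated and Row never plays it.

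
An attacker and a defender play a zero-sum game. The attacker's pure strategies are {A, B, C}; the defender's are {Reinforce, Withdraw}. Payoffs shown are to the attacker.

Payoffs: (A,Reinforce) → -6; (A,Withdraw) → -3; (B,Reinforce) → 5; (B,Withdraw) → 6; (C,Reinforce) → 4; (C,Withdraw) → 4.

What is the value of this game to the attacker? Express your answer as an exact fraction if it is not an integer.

Row minima: A → -6, B → 5, C → 4; maximin = 5.
Column maxima: Reinforce → 5, Withdraw → 6; minimax = 5.
Since maximin = minimax = 5, there is a saddle point and the value is 5.

5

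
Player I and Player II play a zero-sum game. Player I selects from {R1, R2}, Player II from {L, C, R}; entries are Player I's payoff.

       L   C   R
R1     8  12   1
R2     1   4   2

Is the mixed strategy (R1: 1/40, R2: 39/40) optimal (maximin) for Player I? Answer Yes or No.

No

Against L this mix gives (1/40)·8 + (39/40)·1 = 47/40.
Against C this mix gives (1/40)·12 + (39/40)·4 = 21/5.
Against R this mix gives (1/40)·1 + (39/40)·2 = 79/40.
Player II will play L, holding Player I to 47/40. Shifting weight toward the row that does better against L would raise this floor (the equalizing mix achieves 15/8 against both L and R), so the proposed strategy is not optimal.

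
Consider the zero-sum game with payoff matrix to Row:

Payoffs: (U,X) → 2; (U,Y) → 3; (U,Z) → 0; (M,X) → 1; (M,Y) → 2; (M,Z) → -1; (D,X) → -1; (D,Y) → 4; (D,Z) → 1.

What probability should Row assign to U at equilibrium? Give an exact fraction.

Row minima: U → 0, M → -1, D → -1; maximin = 0.
Column maxima: X → 2, Y → 4, Z → 1; minimax = 1.
0 ≠ 1, so there is no saddle point; optimal play is mixed.
M is strictly dominated by U, so Row never plays it.
Y is strictly dominated by X (it gives Row strictly more in every row), so Column never plays it.
On the remaining 2×2 (U, D vs X, Z):
Let Row play U with probability p. Expected payoff against X: 2p + (-1)(1−p) = 3p − 1; against Z: 0p + 1(1−p) = −p + 1.
Setting these equal: 3p − 1 = −p + 1 ⇒ 4p = 2 ⇒ p = 1/2, and the value is (3)·(1/2) − 1 = 1/2.
For Column: with q = P(X), equating U's and D's payoffs gives 2q = −2q + 1 ⇒ q = 1/4.

1/2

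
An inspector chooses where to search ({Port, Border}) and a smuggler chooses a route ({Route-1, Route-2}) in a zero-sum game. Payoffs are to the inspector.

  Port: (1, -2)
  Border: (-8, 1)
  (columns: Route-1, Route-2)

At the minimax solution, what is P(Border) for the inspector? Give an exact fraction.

1/4

Row minima: Port → -2, Border → -8; maximin = -2.
Column maxima: Route-1 → 1, Route-2 → 1; minimax = 1.
-2 ≠ 1, so there is no saddle point; optimal play is mixed.
Let the inspector play Port with probability p. Expected payoff against Route-1: 1p + (-8)(1−p) = 9p − 8; against Route-2: (-2)p + 1(1−p) = −3p + 1.
Setting these equal: 9p − 8 = −3p + 1 ⇒ 12p = 9 ⇒ p = 3/4, and the value is (9)·(3/4) − 8 = -5/4.
For the smuggler: with q = P(Route-1), equating Port's and Border's payoffs gives 3q − 2 = −9q + 1 ⇒ q = 1/4.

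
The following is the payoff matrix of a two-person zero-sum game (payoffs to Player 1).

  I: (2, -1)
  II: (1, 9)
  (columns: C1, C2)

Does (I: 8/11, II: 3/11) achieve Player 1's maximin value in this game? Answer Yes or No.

Yes

Against C1 this mix gives (8/11)·2 + (3/11)·1 = 19/11.
Against C2 this mix gives (8/11)·(-1) + (3/11)·9 = 19/11.
All of Player 2's active replies (C1, C2) yield 19/11, and no column does worse for Player 1. The mix makes Player 2 indifferent and guarantees 19/11, so it is optimal.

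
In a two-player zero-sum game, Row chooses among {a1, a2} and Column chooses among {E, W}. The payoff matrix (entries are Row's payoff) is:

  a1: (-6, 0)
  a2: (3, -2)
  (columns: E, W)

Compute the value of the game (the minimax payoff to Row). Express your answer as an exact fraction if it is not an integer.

Row minima: a1 → -6, a2 → -2; maximin = -2.
Column maxima: E → 3, W → 0; minimax = 0.
-2 ≠ 0, so there is no saddle point; optimal play is mixed.
Let Row play a1 with probability p. Expected payoff against E: (-6)p + 3(1−p) = −9p + 3; against W: 0p + (-2)(1−p) = 2p − 2.
Setting these equal: −9p + 3 = 2p − 2 ⇒ −11p = -5 ⇒ p = 5/11, and the value is (-9)·(5/11) + 3 = -12/11.
For Column: with q = P(E), equating a1's and a2's payoffs gives −6q = 5q − 2 ⇒ q = 2/11.

-12/11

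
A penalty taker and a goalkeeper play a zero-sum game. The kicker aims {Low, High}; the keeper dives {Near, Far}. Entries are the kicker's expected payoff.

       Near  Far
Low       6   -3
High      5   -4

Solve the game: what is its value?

-3

Row minima: Low → -3, High → -4; maximin = -3.
Column maxima: Near → 6, Far → -3; minimax = -3.
Since maximin = minimax = -3, there is a saddle point and the value is -3.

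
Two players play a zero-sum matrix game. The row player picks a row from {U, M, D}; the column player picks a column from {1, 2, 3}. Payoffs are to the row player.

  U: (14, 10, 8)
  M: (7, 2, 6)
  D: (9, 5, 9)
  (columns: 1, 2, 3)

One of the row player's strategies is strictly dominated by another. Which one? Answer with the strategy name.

U gives a strictly higher payoff than M against every column: 14 > 7, 10 > 2, 8 > 6.
So M is strictly dominated and the row player never plays it.

M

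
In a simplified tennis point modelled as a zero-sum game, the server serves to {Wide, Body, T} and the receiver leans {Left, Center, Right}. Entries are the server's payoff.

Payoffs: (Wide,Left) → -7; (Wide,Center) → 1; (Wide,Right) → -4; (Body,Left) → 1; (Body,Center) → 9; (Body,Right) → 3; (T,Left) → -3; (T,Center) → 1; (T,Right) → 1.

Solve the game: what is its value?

1

Row minima: Wide → -7, Body → 1, T → -3; maximin = 1.
Column maxima: Left → 1, Center → 9, Right → 3; minimax = 1.
Since maximin = minimax = 1, there is a saddle point and the value is 1.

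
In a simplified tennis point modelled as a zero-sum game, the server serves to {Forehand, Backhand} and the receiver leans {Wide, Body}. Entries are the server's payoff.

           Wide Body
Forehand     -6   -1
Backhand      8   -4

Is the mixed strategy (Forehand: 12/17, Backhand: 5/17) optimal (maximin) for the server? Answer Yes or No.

Against Wide this mix gives (12/17)·(-6) + (5/17)·8 = -32/17.
Against Body this mix gives (12/17)·(-1) + (5/17)·(-4) = -32/17.
All of the receiver's active replies (Wide, Body) yield -32/17, and no column does worse for the server. The mix makes the receiver indifferent and guarantees -32/17, so it is optimal.

Yes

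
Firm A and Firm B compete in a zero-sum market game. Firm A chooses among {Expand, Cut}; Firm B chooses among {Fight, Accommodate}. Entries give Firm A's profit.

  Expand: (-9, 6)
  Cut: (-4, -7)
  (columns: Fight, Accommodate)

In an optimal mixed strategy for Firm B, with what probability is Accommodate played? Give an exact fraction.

Row minima: Expand → -9, Cut → -7; maximin = -7.
Column maxima: Fight → -4, Accommodate → 6; minimax = -4.
-7 ≠ -4, so there is no saddle point; optimal play is mixed.
Let Firm A play Expand with probability p. Expected payoff against Fight: (-9)p + (-4)(1−p) = −5p − 4; against Accommodate: 6p + (-7)(1−p) = 13p − 7.
Setting these equal: −5p − 4 = 13p − 7 ⇒ −18p = -3 ⇒ p = 1/6, and the value is (-5)·(1/6) − 4 = -29/6.
For Firm B: with q = P(Fight), equating Expand's and Cut's payoffs gives −15q + 6 = 3q − 7 ⇒ q = 13/18.

5/18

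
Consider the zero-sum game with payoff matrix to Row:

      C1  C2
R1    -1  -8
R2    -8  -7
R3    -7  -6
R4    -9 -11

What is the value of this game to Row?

-25/4

Row minima: R1 → -8, R2 → -8, R3 → -7, R4 → -11; maximin = -7.
Column maxima: C1 → -1, C2 → -6; minimax = -6.
-7 ≠ -6, so there is no saddle point; optimal play is mixed.
R2 is strictly dominated by R3, so Row never plays it.
R4 is strictly dominated by R1, so Row never plays it.
On the remaining 2×2 (R1, R3 vs C1, C2):
Let Row play R1 with probability p. Expected payoff against C1: (-1)p + (-7)(1−p) = 6p − 7; against C2: (-8)p + (-6)(1−p) = −2p − 6.
Setting these equal: 6p − 7 = −2p − 6 ⇒ 8p = 1 ⇒ p = 1/8, and the value is (6)·(1/8) − 7 = -25/4.
For Column: with q = P(C1), equating R1's and R3's payoffs gives 7q − 8 = −q − 6 ⇒ q = 1/4.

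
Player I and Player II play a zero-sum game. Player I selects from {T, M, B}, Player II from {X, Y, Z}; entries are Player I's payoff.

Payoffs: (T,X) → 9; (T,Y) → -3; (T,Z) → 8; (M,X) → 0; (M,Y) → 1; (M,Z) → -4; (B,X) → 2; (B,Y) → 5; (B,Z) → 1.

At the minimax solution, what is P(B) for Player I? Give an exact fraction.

Row minima: T → -3, M → -4, B → 1; maximin = 1.
Column maxima: X → 9, Y → 5, Z → 8; minimax = 5.
1 ≠ 5, so there is no saddle point; optimal play is mixed.
M is strictly dominated by B, so Player I never plays it.
X is strictly dominated by Z (it gives Player I strictly more in every row), so Player II never plays it.
On the remaining 2×2 (T, B vs Y, Z):
Let Player I play T with probability p. Expected payoff against Y: (-3)p + 5(1−p) = −8p + 5; against Z: 8p + 1(1−p) = 7p + 1.
Setting these equal: −8p + 5 = 7p + 1 ⇒ −15p = -4 ⇒ p = 4/15, and the value is (-8)·(4/15) + 5 = 43/15.
For Player II: with q = P(Y), equating T's and B's payoffs gives −11q + 8 = 4q + 1 ⇒ q = 7/15.

11/15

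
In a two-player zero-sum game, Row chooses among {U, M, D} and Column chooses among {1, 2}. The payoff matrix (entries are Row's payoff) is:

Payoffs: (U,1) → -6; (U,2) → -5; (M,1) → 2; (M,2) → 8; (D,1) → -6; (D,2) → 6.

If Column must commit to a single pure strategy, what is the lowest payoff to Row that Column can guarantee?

Column maxima: 1 → 2, 2 → 8.
The smallest of these is 2.

2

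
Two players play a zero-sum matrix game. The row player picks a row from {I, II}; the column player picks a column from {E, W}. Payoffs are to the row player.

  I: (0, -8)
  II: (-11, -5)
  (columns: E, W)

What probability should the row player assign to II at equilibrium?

Row minima: I → -8, II → -11; maximin = -8.
Column maxima: E → 0, W → -5; minimax = -5.
-8 ≠ -5, so there is no saddle point; optimal play is mixed.
Let the row player play I with probability p. Expected payoff against E: 0p + (-11)(1−p) = 11p − 11; against W: (-8)p + (-5)(1−p) = −3p − 5.
Setting these equal: 11p − 11 = −3p − 5 ⇒ 14p = 6 ⇒ p = 3/7, and the value is (11)·(3/7) − 11 = -44/7.
For the column player: with q = P(E), equating I's and II's payoffs gives 8q − 8 = −6q − 5 ⇒ q = 3/14.

4/7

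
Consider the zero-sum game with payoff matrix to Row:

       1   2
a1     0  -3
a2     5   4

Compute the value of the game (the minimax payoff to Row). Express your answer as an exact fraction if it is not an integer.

Row minima: a1 → -3, a2 → 4; maximin = 4.
Column maxima: 1 → 5, 2 → 4; minimax = 4.
Since maximin = minimax = 4, there is a saddle point and the value is 4.

4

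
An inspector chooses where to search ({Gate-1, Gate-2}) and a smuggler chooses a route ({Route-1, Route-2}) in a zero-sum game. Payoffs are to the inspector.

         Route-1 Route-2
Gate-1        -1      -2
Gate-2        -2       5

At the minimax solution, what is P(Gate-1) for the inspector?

7/8

Row minima: Gate-1 → -2, Gate-2 → -2; maximin = -2.
Column maxima: Route-1 → -1, Route-2 → 5; minimax = -1.
-2 ≠ -1, so there is no saddle point; optimal play is mixed.
Let the inspector play Gate-1 with probability p. Expected payoff against Route-1: (-1)p + (-2)(1−p) = p − 2; against Route-2: (-2)p + 5(1−p) = −7p + 5.
Setting these equal: p − 2 = −7p + 5 ⇒ 8p = 7 ⇒ p = 7/8, and the value is (1)·(7/8) − 2 = -9/8.
For the smuggler: with q = P(Route-1), equating Gate-1's and Gate-2's payoffs gives q − 2 = −7q + 5 ⇒ q = 7/8.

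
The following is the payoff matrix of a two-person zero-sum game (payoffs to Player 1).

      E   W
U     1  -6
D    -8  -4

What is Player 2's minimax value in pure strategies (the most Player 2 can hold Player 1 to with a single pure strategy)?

-4

Column maxima: E → 1, W → -4.
The smallest of these is -4.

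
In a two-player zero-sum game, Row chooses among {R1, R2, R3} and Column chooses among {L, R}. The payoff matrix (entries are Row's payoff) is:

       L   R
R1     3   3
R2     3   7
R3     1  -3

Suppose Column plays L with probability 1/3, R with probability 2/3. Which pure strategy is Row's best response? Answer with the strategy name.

Expected payoff of R1: (1/3)·3 + (2/3)·3 = 3.
Expected payoff of R2: (1/3)·3 + (2/3)·7 = 17/3.
Expected payoff of R3: (1/3)·1 + (2/3)·(-3) = -5/3.
The largest is 17/3, so Row's best response is R2.

R2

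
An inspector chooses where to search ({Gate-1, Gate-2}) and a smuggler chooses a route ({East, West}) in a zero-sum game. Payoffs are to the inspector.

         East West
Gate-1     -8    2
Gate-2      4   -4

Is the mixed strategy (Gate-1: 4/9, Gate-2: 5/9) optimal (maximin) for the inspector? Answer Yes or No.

Yes

Against East this mix gives (4/9)·(-8) + (5/9)·4 = -4/3.
Against West this mix gives (4/9)·2 + (5/9)·(-4) = -4/3.
All of the smuggler's active replies (East, West) yield -4/3, and no column does worse for the inspector. The mix makes the smuggler indifferent and guarantees -4/3, so it is optimal.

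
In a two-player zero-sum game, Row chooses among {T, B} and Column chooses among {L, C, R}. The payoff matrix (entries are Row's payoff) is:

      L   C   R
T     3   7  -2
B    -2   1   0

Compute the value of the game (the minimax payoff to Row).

-4/7

Row minima: T → -2, B → -2; maximin = -2.
Column maxima: L → 3, C → 7, R → 0; minimax = 0.
-2 ≠ 0, so there is no saddle point; optimal play is mixed.
C is strictly dominated by L (it gives Row strictly more in every row), so Column never plays it.
On the remaining 2×2 (T, B vs L, R):
Let Row play T with probability p. Expected payoff against L: 3p + (-2)(1−p) = 5p − 2; against R: (-2)p + 0(1−p) = −2p.
Setting these equal: 5p − 2 = −2p ⇒ 7p = 2 ⇒ p = 2/7, and the value is (5)·(2/7) − 2 = -4/7.
For Column: with q = P(L), equating T's and B's payoffs gives 5q − 2 = −2q ⇒ q = 2/7.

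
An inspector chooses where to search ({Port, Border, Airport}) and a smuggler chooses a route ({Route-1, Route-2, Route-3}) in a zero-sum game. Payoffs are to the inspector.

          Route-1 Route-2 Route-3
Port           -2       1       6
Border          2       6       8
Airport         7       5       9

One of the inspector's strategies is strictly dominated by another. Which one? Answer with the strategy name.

Port

Border gives a strictly higher payoff than Port against every column: 2 > -2, 6 > 1, 8 > 6.
So Port is strictly dominated and the inspector never plays it.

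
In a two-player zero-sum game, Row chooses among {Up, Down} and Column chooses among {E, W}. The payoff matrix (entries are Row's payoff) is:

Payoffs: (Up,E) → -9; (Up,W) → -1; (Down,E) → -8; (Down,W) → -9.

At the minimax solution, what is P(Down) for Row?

Row minima: Up → -9, Down → -9; maximin = -9.
Column maxima: E → -8, W → -1; minimax = -8.
-9 ≠ -8, so there is no saddle point; optimal play is mixed.
Let Row play Up with probability p. Expected payoff against E: (-9)p + (-8)(1−p) = −p − 8; against W: (-1)p + (-9)(1−p) = 8p − 9.
Setting these equal: −p − 8 = 8p − 9 ⇒ −9p = -1 ⇒ p = 1/9, and the value is (-1)·(1/9) − 8 = -73/9.
For Column: with q = P(E), equating Up's and Down's payoffs gives −8q − 1 = q − 9 ⇒ q = 8/9.

8/9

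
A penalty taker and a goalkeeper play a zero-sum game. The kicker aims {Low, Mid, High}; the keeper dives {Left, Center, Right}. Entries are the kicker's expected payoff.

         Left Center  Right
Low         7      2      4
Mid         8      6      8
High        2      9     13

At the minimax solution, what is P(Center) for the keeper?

2/3

Row minima: Low → 2, Mid → 6, High → 2; maximin = 6.
Column maxima: Left → 8, Center → 9, Right → 13; minimax = 8.
6 ≠ 8, so there is no saddle point; optimal play is mixed.
Low is strictly dominated by Mid, so the kicker never plays it.
Right is strictly dominated by Center (it gives the kicker strictly more in every row), so the keeper never plays it.
On the remaining 2×2 (Mid, High vs Left, Center):
Let the kicker play Mid with probability p. Expected payoff against Left: 8p + 2(1−p) = 6p + 2; against Center: 6p + 9(1−p) = −3p + 9.
Setting these equal: 6p + 2 = −3p + 9 ⇒ 9p = 7 ⇒ p = 7/9, and the value is (6)·(7/9) + 2 = 20/3.
For the keeper: with q = P(Left), equating Mid's and High's payoffs gives 2q + 6 = −7q + 9 ⇒ q = 1/3.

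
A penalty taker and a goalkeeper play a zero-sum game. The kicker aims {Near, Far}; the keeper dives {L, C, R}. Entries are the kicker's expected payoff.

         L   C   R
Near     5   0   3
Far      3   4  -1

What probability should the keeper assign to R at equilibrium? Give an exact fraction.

Row minima: Near → 0, Far → -1; maximin = 0.
Column maxima: L → 5, C → 4, R → 3; minimax = 3.
0 ≠ 3, so there is no saddle point; optimal play is mixed.
L is strictly dominated by R (it gives the kicker strictly more in every row), so the keeper never plays it.
On the remaining 2×2 (Near, Far vs C, R):
Let the kicker play Near with probability p. Expected payoff against C: 0p + 4(1−p) = −4p + 4; against R: 3p + (-1)(1−p) = 4p − 1.
Setting these equal: −4p + 4 = 4p − 1 ⇒ −8p = -5 ⇒ p = 5/8, and the value is (-4)·(5/8) + 4 = 3/2.
For the keeper: with q = P(C), equating Near's and Far's payoffs gives −3q + 3 = 5q − 1 ⇒ q = 1/2.

1/2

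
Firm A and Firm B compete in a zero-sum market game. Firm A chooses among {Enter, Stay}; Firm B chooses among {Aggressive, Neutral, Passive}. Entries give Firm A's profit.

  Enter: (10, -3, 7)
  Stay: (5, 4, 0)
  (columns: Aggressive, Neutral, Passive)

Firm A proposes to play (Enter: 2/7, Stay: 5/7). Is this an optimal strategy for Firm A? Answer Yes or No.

Against Aggressive this mix gives (2/7)·10 + (5/7)·5 = 45/7.
Against Neutral this mix gives (2/7)·(-3) + (5/7)·4 = 2.
Against Passive this mix gives (2/7)·7 + (5/7)·0 = 2.
All of Firm B's active replies (Neutral, Passive) yield 2, and no column does worse for Firm A. The mix makes Firm B indifferent and guarantees 2, so it is optimal.

Yes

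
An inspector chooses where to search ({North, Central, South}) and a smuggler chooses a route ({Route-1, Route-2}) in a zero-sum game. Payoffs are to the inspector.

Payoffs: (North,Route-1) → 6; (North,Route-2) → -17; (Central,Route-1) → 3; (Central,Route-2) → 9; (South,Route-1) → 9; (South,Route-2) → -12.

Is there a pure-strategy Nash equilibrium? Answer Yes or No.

No

Row minima: North → -17, Central → 3, South → -12; maximin = 3.
Column maxima: Route-1 → 9, Route-2 → 9; minimax = 9.
3 ≠ 9, so no pure-strategy equilibrium exists.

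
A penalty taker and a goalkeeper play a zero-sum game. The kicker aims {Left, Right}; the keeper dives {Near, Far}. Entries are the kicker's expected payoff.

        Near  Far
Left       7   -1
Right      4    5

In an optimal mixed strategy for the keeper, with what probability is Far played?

1/3

Row minima: Left → -1, Right → 4; maximin = 4.
Column maxima: Near → 7, Far → 5; minimax = 5.
4 ≠ 5, so there is no saddle point; optimal play is mixed.
Let the kicker play Left with probability p. Expected payoff against Near: 7p + 4(1−p) = 3p + 4; against Far: (-1)p + 5(1−p) = −6p + 5.
Setting these equal: 3p + 4 = −6p + 5 ⇒ 9p = 1 ⇒ p = 1/9, and the value is (3)·(1/9) + 4 = 13/3.
For the keeper: with q = P(Near), equating Left's and Right's payoffs gives 8q − 1 = −q + 5 ⇒ q = 2/3.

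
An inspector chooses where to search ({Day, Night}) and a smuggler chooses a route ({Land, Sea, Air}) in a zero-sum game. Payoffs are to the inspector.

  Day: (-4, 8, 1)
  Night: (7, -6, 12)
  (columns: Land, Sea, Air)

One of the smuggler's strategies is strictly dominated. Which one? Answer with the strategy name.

Land holds the inspector's payoff strictly below Air in every row: -4 < 1, 7 < 12.
So Air is strictly dominated for the smuggler.

Air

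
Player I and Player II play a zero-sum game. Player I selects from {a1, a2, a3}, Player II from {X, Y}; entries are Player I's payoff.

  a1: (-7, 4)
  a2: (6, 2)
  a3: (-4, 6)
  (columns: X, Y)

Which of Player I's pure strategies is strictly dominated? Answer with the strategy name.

a1

a3 gives a strictly higher payoff than a1 against every column: -4 > -7, 6 > 4.
So a1 is strictly dominated and Player I never plays it.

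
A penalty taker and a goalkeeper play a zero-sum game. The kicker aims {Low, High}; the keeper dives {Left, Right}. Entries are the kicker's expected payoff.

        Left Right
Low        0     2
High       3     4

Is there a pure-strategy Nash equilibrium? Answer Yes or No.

Row minima: Low → 0, High → 3; maximin = 3.
Column maxima: Left → 3, Right → 4; minimax = 3.
maximin = minimax = 3, so a saddle point exists.

Yes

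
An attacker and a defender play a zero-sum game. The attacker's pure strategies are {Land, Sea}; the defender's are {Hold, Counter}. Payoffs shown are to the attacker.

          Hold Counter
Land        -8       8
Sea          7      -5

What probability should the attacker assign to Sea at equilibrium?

4/7

Row minima: Land → -8, Sea → -5; maximin = -5.
Column maxima: Hold → 7, Counter → 8; minimax = 7.
-5 ≠ 7, so there is no saddle point; optimal play is mixed.
Let the attacker play Land with probability p. Expected payoff against Hold: (-8)p + 7(1−p) = −15p + 7; against Counter: 8p + (-5)(1−p) = 13p − 5.
Setting these equal: −15p + 7 = 13p − 5 ⇒ −28p = -12 ⇒ p = 3/7, and the value is (-15)·(3/7) + 7 = 4/7.
For the defender: with q = P(Hold), equating Land's and Sea's payoffs gives −16q + 8 = 12q − 5 ⇒ q = 13/28.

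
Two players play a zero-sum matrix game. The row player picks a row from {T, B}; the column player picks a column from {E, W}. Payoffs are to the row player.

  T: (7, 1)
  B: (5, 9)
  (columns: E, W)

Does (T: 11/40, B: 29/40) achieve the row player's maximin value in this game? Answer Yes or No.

No

Against E this mix gives (11/40)·7 + (29/40)·5 = 111/20.
Against W this mix gives (11/40)·1 + (29/40)·9 = 34/5.
The column player will play E, holding the row player to 111/20. Shifting weight toward the row that does better against E would raise this floor (the equalizing mix achieves 29/5 against both E and W), so the proposed strategy is not optimal.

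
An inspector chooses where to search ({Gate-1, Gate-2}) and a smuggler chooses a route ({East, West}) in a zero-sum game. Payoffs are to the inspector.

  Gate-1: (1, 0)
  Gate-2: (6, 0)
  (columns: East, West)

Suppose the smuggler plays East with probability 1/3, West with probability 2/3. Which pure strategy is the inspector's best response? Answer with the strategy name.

Expected payoff of Gate-1: (1/3)·1 + (2/3)·0 = 1/3.
Expected payoff of Gate-2: (1/3)·6 + (2/3)·0 = 2.
The largest is 2, so the inspector's best response is Gate-2.

Gate-2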